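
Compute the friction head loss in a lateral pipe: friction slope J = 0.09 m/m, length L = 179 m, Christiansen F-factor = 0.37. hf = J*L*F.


hf = J * L * F = 0.09 * 179 * 0.37 = 5.9607 m

5.9607 m


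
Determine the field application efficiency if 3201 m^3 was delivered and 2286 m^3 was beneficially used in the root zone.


Ea = V_root / V_field * 100 = 2286 / 3201 * 100 = 71.4152%

71.4152 %


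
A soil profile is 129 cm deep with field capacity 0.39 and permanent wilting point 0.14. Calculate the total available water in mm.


AWC = (FC - PWP) * d * 10
AWC = (0.39 - 0.14) * 129 * 10
AWC = 0.2500 * 129 * 10

322.5000 mm


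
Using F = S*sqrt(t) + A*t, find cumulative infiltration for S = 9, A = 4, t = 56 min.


F = S*sqrt(t) + A*t
F = 9*sqrt(56) + 4*56
F = 9*7.483315 + 224

291.3498 mm


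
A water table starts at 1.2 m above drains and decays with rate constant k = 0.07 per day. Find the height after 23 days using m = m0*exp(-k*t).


m = m0 * exp(-k*t)
m = 1.2 * exp(-0.07 * 23)
m = 1.2 * exp(-1.6100)

0.2399 m


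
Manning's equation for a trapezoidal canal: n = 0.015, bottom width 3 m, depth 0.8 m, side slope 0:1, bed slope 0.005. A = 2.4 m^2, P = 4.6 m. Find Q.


R = A/P = 2.4/4.6 = 0.521739
Q = (1/0.015) * 2.4 * 0.521739^(2/3) * 0.005^0.5

7.3323 m^3/s


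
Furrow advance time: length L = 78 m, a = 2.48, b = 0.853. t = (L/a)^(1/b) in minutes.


t = (L/a)^(1/b)
t = (78/2.48)^(1/0.853)
t = 31.451613^(1/0.853)

56.9818 min


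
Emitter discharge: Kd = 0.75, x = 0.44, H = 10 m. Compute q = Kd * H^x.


q = Kd * H^x = 0.75 * 10^0.44 = 0.75 * 2.754229

2.0657 L/h


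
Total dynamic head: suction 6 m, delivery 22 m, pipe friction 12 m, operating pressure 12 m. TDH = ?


TDH = Hs + Hd + hf + Hp = 6 + 22 + 12 + 12 = 52

52 m


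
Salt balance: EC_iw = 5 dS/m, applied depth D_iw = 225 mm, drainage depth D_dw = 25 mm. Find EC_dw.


EC_dw = EC_iw * D_iw / D_dw
EC_dw = 5 * 225 / 25
EC_dw = 1125 / 25

45.0000 dS/m


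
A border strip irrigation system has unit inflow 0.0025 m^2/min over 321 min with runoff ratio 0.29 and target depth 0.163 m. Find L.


L = q*t/((1+r)*Z)
L = 0.0025*321/((1+0.29)*0.163)
L = 0.8025/0.21027

3.8165 m


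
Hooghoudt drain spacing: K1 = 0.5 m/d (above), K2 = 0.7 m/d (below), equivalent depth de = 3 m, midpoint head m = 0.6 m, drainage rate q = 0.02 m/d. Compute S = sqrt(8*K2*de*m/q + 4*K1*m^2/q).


S^2 = 8*K2*de*m/q + 4*K1*m^2/q
S^2 = 8*0.7*3*0.6/0.02 + 4*0.5*0.6^2/0.02
S = sqrt(540.0000)

23.2379 m


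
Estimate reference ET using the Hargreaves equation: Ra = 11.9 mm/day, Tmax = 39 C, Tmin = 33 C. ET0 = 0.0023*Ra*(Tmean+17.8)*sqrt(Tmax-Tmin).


Tmean = (Tmax + Tmin)/2 = (39 + 33)/2 = 36.0
ET0 = 0.0023 * 11.9 * (36.0 + 17.8) * sqrt(39 - 33)
ET0 = 0.0023 * 11.9 * 53.8 * 2.449490

3.6069 mm/day


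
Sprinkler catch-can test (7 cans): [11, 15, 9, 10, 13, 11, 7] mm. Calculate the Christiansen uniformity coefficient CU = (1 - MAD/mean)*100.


mean = 10.857143 mm
MAD = 1.877551 mm
CU = (1 - 1.877551/10.857143)*100

82.7068 %


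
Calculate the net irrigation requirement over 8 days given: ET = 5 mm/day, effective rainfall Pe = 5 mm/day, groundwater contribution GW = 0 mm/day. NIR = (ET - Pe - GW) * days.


Daily deficit = ET - Pe - GW = 5 - 5 - 0 = 0 mm/day
NIR = 0 * 8 = 0 mm

0 mm


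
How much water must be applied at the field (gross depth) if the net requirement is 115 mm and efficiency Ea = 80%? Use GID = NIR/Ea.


Ea = 80% = 0.8
GID = NIR / Ea = 115 / 0.8 = 143.7500 mm

143.7500 mm


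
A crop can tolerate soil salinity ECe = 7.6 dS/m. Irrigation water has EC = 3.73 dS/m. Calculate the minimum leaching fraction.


LR = ECiw / (5*ECe - ECiw)
LR = 3.73 / (5*7.6 - 3.73)
LR = 3.73 / 34.2700

0.1088


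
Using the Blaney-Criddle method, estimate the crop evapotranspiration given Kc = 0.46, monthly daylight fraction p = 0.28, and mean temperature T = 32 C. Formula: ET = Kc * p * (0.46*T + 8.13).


ET = Kc * p * (0.46*T + 8.13)
ET = 0.46 * 0.28 * (0.46*32 + 8.13)
ET = 0.46 * 0.28 * 22.8500

2.9431 mm/day


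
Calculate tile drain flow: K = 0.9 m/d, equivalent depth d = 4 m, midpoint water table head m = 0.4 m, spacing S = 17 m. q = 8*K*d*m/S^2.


q = 8*K*d*m/S^2
q = 8*0.9*4*0.4/17^2
q = 11.5200 / 289

0.0399 m/d


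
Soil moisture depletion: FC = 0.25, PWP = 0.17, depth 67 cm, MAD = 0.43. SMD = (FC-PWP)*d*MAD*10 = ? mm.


SMD = (FC - PWP) * d * MAD * 10
SMD = (0.25 - 0.17) * 67 * 0.43 * 10
SMD = 0.0800 * 67 * 0.43 * 10

23.0480 mm


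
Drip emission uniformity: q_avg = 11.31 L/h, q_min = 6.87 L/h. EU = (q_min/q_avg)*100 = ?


EU = (q_min/q_avg)*100 = (6.87/11.31)*100 = 60.7427%

60.7427 %


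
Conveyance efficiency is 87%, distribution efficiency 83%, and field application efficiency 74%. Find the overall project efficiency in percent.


Ec = 0.87, Eb = 0.83, Ea = 0.74
E = 0.87 * 0.83 * 0.74 * 100 = 53.4354%

53.4354 %


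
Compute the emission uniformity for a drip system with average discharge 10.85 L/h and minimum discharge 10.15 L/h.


EU = (q_min/q_avg)*100 = (10.15/10.85)*100 = 93.5484%

93.5484 %


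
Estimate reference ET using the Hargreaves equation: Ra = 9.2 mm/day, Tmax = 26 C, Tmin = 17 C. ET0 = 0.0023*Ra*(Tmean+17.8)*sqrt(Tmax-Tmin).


Tmean = (Tmax + Tmin)/2 = (26 + 17)/2 = 21.5
ET0 = 0.0023 * 9.2 * (21.5 + 17.8) * sqrt(26 - 17)
ET0 = 0.0023 * 9.2 * 39.3 * 3.000000

2.4948 mm/day


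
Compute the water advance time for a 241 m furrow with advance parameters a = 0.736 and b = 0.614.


t = (L/a)^(1/b)
t = (241/0.736)^(1/0.614)
t = 327.445652^(1/0.614)

12482.9710 min


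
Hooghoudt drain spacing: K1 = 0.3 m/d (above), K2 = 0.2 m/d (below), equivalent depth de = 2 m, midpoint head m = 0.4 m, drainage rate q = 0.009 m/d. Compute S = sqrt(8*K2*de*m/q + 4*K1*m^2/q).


S^2 = 8*K2*de*m/q + 4*K1*m^2/q
S^2 = 8*0.2*2*0.4/0.009 + 4*0.3*0.4^2/0.009
S = sqrt(163.5556)

12.7889 m


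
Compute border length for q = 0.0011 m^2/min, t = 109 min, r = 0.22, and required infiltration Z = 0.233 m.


L = q*t/((1+r)*Z)
L = 0.0011*109/((1+0.22)*0.233)
L = 0.1199/0.28426

0.4218 m


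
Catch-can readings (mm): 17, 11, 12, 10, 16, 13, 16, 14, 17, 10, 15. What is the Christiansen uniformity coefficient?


mean = 13.727273 mm
MAD = 2.297521 mm
CU = (1 - 2.297521/13.727273)*100

83.2631 %


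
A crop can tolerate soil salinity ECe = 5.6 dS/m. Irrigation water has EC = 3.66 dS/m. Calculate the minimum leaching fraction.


LR = ECiw / (5*ECe - ECiw)
LR = 3.66 / (5*5.6 - 3.66)
LR = 3.66 / 24.3400

0.1504


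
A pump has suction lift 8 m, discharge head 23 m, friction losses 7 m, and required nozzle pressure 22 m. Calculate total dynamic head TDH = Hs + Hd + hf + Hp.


TDH = Hs + Hd + hf + Hp = 8 + 23 + 7 + 22 = 60

60 m


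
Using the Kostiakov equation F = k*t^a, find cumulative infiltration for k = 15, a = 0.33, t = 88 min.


F = k * t^a = 15 * 88^0.33
F = 15 * 4.382070

65.7310 mm


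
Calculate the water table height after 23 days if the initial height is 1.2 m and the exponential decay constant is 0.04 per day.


m = m0 * exp(-k*t)
m = 1.2 * exp(-0.04 * 23)
m = 1.2 * exp(-0.9200)

0.4782 m


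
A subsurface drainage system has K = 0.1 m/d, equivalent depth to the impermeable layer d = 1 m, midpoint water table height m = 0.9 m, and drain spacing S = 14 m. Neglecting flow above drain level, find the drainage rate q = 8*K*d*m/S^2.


q = 8*K*d*m/S^2
q = 8*0.1*1*0.9/14^2
q = 0.7200 / 196

0.0037 m/d


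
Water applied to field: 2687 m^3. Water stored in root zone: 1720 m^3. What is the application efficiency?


Ea = V_root / V_field * 100 = 1720 / 2687 * 100 = 64.0119%

64.0119 %


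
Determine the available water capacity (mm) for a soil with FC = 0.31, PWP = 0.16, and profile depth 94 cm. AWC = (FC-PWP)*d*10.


AWC = (FC - PWP) * d * 10
AWC = (0.31 - 0.16) * 94 * 10
AWC = 0.1500 * 94 * 10

141.0000 mm


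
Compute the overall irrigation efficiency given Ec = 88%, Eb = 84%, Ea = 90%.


Ec = 0.88, Eb = 0.84, Ea = 0.9
E = 0.88 * 0.84 * 0.9 * 100 = 66.5280%

66.5280 %


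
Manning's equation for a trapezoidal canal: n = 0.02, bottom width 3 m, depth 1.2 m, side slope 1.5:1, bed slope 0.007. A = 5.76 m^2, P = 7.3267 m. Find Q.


R = A/P = 5.76/7.3267 = 0.786166
Q = (1/0.02) * 5.76 * 0.786166^(2/3) * 0.007^0.5

20.5251 m^3/s


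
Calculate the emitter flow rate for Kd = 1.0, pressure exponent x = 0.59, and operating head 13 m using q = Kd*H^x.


q = Kd * H^x = 1.0 * 13^0.59 = 1.0 * 4.541785

4.5418 L/h


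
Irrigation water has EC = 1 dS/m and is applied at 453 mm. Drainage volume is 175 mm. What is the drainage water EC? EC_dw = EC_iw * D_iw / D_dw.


EC_dw = EC_iw * D_iw / D_dw
EC_dw = 1 * 453 / 175
EC_dw = 453 / 175

2.5886 dS/m


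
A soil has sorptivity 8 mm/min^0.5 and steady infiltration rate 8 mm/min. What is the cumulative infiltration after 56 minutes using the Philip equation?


F = S*sqrt(t) + A*t
F = 8*sqrt(56) + 8*56
F = 8*7.483315 + 448

507.8665 mm


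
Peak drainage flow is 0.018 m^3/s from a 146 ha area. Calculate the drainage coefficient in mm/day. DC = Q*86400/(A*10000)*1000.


DC = Q * 86400 / (A * 10000) * 1000
DC = 0.018 * 86400 / (146 * 10000) * 1000
DC = 1555200.0000 / 1460000

1.0652 mm/day


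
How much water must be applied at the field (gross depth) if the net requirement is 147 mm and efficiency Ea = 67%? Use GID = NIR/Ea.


Ea = 67% = 0.67
GID = NIR / Ea = 147 / 0.67 = 219.4030 mm

219.4030 mm


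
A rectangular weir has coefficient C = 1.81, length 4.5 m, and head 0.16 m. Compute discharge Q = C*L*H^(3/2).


Q = C * L * H^(3/2) = 1.81 * 4.5 * 0.16^1.5 = 1.81 * 4.5 * 0.064000

0.5213 m^3/s


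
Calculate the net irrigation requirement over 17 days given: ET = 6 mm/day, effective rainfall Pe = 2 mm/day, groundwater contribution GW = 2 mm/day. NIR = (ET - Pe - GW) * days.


Daily deficit = ET - Pe - GW = 6 - 2 - 2 = 2 mm/day
NIR = 2 * 17 = 34 mm

34.0000 mm


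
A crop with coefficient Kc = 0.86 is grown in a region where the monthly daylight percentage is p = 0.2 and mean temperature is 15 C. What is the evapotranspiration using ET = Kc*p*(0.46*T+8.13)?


ET = Kc * p * (0.46*T + 8.13)
ET = 0.86 * 0.2 * (0.46*15 + 8.13)
ET = 0.86 * 0.2 * 15.0300

2.5852 mm/day


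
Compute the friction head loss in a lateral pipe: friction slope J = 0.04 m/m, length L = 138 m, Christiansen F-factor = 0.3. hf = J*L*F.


hf = J * L * F = 0.04 * 138 * 0.3 = 1.6560 m

1.6560 m


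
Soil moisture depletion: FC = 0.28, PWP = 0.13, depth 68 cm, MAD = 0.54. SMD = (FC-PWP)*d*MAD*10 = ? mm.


SMD = (FC - PWP) * d * MAD * 10
SMD = (0.28 - 0.13) * 68 * 0.54 * 10
SMD = 0.1500 * 68 * 0.54 * 10

55.0800 mm


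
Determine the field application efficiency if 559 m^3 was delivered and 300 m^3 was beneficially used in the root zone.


Ea = V_root / V_field * 100 = 300 / 559 * 100 = 53.6673%

53.6673 %


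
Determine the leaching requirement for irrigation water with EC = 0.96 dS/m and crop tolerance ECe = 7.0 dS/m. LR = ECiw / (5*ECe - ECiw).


LR = ECiw / (5*ECe - ECiw)
LR = 0.96 / (5*7.0 - 0.96)
LR = 0.96 / 34.0400

0.0282


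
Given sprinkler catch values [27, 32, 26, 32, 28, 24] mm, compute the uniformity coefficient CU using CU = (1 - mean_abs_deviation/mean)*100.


mean = 28.166667 mm
MAD = 2.555556 mm
CU = (1 - 2.555556/28.166667)*100

90.9270 %


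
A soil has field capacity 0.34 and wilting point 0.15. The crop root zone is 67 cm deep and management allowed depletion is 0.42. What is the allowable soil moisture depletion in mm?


SMD = (FC - PWP) * d * MAD * 10
SMD = (0.34 - 0.15) * 67 * 0.42 * 10
SMD = 0.1900 * 67 * 0.42 * 10

53.4660 mm


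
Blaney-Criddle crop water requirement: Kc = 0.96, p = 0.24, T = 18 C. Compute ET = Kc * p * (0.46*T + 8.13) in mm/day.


ET = Kc * p * (0.46*T + 8.13)
ET = 0.96 * 0.24 * (0.46*18 + 8.13)
ET = 0.96 * 0.24 * 16.4100

3.7809 mm/day


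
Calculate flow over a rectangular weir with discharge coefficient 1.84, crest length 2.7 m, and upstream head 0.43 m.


Q = C * L * H^(3/2) = 1.84 * 2.7 * 0.43^1.5 = 1.84 * 2.7 * 0.281970

1.4008 m^3/s


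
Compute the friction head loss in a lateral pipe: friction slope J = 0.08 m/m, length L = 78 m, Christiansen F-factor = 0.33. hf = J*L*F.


hf = J * L * F = 0.08 * 78 * 0.33 = 2.0592 m

2.0592 m


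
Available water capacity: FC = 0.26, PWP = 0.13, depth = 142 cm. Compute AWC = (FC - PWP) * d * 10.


AWC = (FC - PWP) * d * 10
AWC = (0.26 - 0.13) * 142 * 10
AWC = 0.1300 * 142 * 10

184.6000 mm


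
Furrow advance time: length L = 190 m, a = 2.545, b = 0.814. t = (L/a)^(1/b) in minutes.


t = (L/a)^(1/b)
t = (190/2.545)^(1/0.814)
t = 74.656189^(1/0.814)

200.0155 min


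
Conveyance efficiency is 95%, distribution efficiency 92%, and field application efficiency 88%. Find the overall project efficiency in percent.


Ec = 0.95, Eb = 0.92, Ea = 0.88
E = 0.95 * 0.92 * 0.88 * 100 = 76.9120%

76.9120 %


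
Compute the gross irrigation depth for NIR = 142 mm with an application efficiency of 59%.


Ea = 59% = 0.59
GID = NIR / Ea = 142 / 0.59 = 240.6780 mm

240.6780 mm


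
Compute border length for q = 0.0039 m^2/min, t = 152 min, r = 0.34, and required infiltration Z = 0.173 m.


L = q*t/((1+r)*Z)
L = 0.0039*152/((1+0.34)*0.173)
L = 0.5928/0.23182

2.5572 m


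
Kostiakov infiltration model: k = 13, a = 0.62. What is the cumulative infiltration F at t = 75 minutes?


F = k * t^a = 13 * 75^0.62
F = 13 * 14.539115

189.0085 mm


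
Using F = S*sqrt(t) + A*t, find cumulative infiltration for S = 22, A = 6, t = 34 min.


F = S*sqrt(t) + A*t
F = 22*sqrt(34) + 6*34
F = 22*5.830952 + 204

332.2809 mm


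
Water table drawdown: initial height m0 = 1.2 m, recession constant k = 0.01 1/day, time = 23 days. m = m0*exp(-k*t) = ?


m = m0 * exp(-k*t)
m = 1.2 * exp(-0.01 * 23)
m = 1.2 * exp(-0.2300)

0.9534 m


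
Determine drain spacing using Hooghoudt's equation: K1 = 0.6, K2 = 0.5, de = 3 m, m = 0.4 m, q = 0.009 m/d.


S^2 = 8*K2*de*m/q + 4*K1*m^2/q
S^2 = 8*0.5*3*0.4/0.009 + 4*0.6*0.4^2/0.009
S = sqrt(576.0000)

24.0000 m


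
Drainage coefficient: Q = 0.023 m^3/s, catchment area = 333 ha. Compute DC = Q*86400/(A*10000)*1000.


DC = Q * 86400 / (A * 10000) * 1000
DC = 0.023 * 86400 / (333 * 10000) * 1000
DC = 1987200.0000 / 3330000

0.5968 mm/day


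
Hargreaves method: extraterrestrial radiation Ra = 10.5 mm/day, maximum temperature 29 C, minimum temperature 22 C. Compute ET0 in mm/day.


Tmean = (Tmax + Tmin)/2 = (29 + 22)/2 = 25.5
ET0 = 0.0023 * 10.5 * (25.5 + 17.8) * sqrt(29 - 22)
ET0 = 0.0023 * 10.5 * 43.3 * 2.645751

2.7666 mm/day


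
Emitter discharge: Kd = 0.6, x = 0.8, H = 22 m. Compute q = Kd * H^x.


q = Kd * H^x = 0.6 * 22^0.8 = 0.6 * 11.855999

7.1136 L/h


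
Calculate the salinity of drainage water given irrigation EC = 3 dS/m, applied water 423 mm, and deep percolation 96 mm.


EC_dw = EC_iw * D_iw / D_dw
EC_dw = 3 * 423 / 96
EC_dw = 1269 / 96

13.2188 dS/m


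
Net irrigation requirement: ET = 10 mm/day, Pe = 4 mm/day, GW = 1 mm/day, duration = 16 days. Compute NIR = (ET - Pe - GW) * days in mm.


Daily deficit = ET - Pe - GW = 10 - 4 - 1 = 5 mm/day
NIR = 5 * 16 = 80 mm

80.0000 mm


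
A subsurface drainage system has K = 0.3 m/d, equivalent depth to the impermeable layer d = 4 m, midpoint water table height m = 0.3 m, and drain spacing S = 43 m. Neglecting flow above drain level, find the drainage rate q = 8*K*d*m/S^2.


q = 8*K*d*m/S^2
q = 8*0.3*4*0.3/43^2
q = 2.8800 / 1849

0.0016 m/d


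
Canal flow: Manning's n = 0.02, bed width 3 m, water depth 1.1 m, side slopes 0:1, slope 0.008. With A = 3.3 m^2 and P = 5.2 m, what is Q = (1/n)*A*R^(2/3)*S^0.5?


R = A/P = 3.3/5.2 = 0.634615
Q = (1/0.02) * 3.3 * 0.634615^(2/3) * 0.008^0.5

10.8986 m^3/s


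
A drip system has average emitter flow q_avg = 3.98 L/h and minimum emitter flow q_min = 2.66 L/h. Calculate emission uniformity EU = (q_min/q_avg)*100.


EU = (q_min/q_avg)*100 = (2.66/3.98)*100 = 66.8342%

66.8342 %


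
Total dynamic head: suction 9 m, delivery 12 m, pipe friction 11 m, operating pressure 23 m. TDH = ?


TDH = Hs + Hd + hf + Hp = 9 + 12 + 11 + 23 = 55

55 m


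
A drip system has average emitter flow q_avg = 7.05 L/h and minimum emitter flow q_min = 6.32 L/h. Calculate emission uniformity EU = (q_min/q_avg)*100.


EU = (q_min/q_avg)*100 = (6.32/7.05)*100 = 89.6454%

89.6454 %


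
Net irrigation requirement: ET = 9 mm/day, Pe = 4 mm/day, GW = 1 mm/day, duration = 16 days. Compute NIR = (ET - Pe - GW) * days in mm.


Daily deficit = ET - Pe - GW = 9 - 4 - 1 = 4 mm/day
NIR = 4 * 16 = 64 mm

64.0000 mm


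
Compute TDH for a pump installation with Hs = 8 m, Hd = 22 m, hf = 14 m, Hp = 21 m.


TDH = Hs + Hd + hf + Hp = 8 + 22 + 14 + 21 = 65

65 m


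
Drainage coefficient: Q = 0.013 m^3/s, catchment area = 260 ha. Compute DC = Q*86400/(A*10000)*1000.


DC = Q * 86400 / (A * 10000) * 1000
DC = 0.013 * 86400 / (260 * 10000) * 1000
DC = 1123200.0000 / 2600000

0.4320 mm/day


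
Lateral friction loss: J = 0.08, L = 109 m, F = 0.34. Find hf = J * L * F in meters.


hf = J * L * F = 0.08 * 109 * 0.34 = 2.9648 m

2.9648 m


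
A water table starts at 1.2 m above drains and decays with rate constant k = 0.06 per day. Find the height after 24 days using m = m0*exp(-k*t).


m = m0 * exp(-k*t)
m = 1.2 * exp(-0.06 * 24)
m = 1.2 * exp(-1.4400)

0.2843 m


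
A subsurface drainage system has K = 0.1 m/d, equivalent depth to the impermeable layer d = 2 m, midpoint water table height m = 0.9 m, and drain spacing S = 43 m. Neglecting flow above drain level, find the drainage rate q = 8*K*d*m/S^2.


q = 8*K*d*m/S^2
q = 8*0.1*2*0.9/43^2
q = 1.4400 / 1849

7.7880e-04 m/d


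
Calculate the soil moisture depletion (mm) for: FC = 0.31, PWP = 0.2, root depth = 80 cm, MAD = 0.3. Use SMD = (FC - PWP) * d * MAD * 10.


SMD = (FC - PWP) * d * MAD * 10
SMD = (0.31 - 0.2) * 80 * 0.3 * 10
SMD = 0.1100 * 80 * 0.3 * 10

26.4000 mm


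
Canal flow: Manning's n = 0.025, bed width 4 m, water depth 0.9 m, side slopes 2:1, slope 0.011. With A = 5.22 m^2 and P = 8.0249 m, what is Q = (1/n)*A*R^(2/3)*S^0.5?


R = A/P = 5.22/8.0249 = 0.650475
Q = (1/0.025) * 5.22 * 0.650475^(2/3) * 0.011^0.5

16.4405 m^3/s


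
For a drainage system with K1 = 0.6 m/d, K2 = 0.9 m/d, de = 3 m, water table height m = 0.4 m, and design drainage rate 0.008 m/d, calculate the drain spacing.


S^2 = 8*K2*de*m/q + 4*K1*m^2/q
S^2 = 8*0.9*3*0.4/0.008 + 4*0.6*0.4^2/0.008
S = sqrt(1128.0000)

33.5857 m


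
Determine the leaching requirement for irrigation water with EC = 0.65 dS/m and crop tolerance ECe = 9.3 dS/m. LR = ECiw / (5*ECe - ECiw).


LR = ECiw / (5*ECe - ECiw)
LR = 0.65 / (5*9.3 - 0.65)
LR = 0.65 / 45.8500

0.0142


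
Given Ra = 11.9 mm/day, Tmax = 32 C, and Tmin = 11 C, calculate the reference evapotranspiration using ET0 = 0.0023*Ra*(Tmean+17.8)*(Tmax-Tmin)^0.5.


Tmean = (Tmax + Tmin)/2 = (32 + 11)/2 = 21.5
ET0 = 0.0023 * 11.9 * (21.5 + 17.8) * sqrt(32 - 11)
ET0 = 0.0023 * 11.9 * 39.3 * 4.582576

4.9292 mm/day


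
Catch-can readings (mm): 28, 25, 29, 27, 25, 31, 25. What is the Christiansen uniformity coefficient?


mean = 27.142857 mm
MAD = 1.877551 mm
CU = (1 - 1.877551/27.142857)*100

93.0827 %


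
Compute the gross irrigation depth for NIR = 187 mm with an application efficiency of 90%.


Ea = 90% = 0.9
GID = NIR / Ea = 187 / 0.9 = 207.7778 mm

207.7778 mm


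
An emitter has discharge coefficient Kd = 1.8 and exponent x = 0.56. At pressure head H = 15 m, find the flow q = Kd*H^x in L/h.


q = Kd * H^x = 1.8 * 15^0.56 = 1.8 * 4.556287

8.2013 L/h


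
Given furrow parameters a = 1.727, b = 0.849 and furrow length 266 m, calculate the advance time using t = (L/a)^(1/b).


t = (L/a)^(1/b)
t = (266/1.727)^(1/0.849)
t = 154.024320^(1/0.849)

377.2818 min


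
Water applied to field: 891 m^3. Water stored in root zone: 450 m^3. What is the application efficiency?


Ea = V_root / V_field * 100 = 450 / 891 * 100 = 50.5051%

50.5051 %


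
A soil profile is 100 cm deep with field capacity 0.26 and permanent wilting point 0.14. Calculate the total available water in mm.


AWC = (FC - PWP) * d * 10
AWC = (0.26 - 0.14) * 100 * 10
AWC = 0.1200 * 100 * 10

120.0000 mm


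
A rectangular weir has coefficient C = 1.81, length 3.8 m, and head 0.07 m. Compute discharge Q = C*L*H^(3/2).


Q = C * L * H^(3/2) = 1.81 * 3.8 * 0.07^1.5 = 1.81 * 3.8 * 0.018520

0.1274 m^3/s


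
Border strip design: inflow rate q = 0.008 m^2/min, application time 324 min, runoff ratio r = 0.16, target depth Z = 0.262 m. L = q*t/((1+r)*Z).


L = q*t/((1+r)*Z)
L = 0.008*324/((1+0.16)*0.262)
L = 2.592/0.30392

8.5286 m


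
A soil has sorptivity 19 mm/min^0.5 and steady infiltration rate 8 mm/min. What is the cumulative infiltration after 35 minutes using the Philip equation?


F = S*sqrt(t) + A*t
F = 19*sqrt(35) + 8*35
F = 19*5.916080 + 280

392.4055 mm


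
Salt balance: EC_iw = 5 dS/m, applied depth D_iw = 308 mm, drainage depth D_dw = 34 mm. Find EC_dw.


EC_dw = EC_iw * D_iw / D_dw
EC_dw = 5 * 308 / 34
EC_dw = 1540 / 34

45.2941 dS/m


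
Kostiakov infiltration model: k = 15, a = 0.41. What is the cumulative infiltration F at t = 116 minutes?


F = k * t^a = 15 * 116^0.41
F = 15 * 7.021466

105.3220 mm


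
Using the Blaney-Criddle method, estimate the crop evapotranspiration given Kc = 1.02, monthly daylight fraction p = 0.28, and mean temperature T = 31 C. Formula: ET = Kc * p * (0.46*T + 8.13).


ET = Kc * p * (0.46*T + 8.13)
ET = 1.02 * 0.28 * (0.46*31 + 8.13)
ET = 1.02 * 0.28 * 22.3900

6.3946 mm/day


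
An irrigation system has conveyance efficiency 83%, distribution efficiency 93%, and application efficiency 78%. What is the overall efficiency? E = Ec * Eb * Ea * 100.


Ec = 0.83, Eb = 0.93, Ea = 0.78
E = 0.83 * 0.93 * 0.78 * 100 = 60.2082%

60.2082 %


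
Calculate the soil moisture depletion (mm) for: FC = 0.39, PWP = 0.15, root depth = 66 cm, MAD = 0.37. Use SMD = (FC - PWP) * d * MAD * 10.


SMD = (FC - PWP) * d * MAD * 10
SMD = (0.39 - 0.15) * 66 * 0.37 * 10
SMD = 0.2400 * 66 * 0.37 * 10

58.6080 mm


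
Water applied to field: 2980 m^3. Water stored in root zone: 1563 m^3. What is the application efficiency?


Ea = V_root / V_field * 100 = 1563 / 2980 * 100 = 52.4497%

52.4497 %


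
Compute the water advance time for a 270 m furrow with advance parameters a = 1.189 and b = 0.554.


t = (L/a)^(1/b)
t = (270/1.189)^(1/0.554)
t = 227.081581^(1/0.554)

17907.5403 min


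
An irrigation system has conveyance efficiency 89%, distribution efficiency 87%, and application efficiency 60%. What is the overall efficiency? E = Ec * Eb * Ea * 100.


Ec = 0.89, Eb = 0.87, Ea = 0.6
E = 0.89 * 0.87 * 0.6 * 100 = 46.4580%

46.4580 %


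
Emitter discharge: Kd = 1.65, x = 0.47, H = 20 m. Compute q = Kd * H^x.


q = Kd * H^x = 1.65 * 20^0.47 = 1.65 * 4.087748

6.7448 L/h


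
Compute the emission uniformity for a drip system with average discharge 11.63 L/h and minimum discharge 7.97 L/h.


EU = (q_min/q_avg)*100 = (7.97/11.63)*100 = 68.5297%

68.5297 %


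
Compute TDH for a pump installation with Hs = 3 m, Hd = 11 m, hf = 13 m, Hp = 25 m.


TDH = Hs + Hd + hf + Hp = 3 + 11 + 13 + 25 = 52

52 m


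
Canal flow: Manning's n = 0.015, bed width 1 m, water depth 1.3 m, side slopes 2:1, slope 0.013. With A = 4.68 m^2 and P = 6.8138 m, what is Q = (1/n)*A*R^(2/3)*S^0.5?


R = A/P = 4.68/6.8138 = 0.686841
Q = (1/0.015) * 4.68 * 0.686841^(2/3) * 0.013^0.5

27.6926 m^3/s


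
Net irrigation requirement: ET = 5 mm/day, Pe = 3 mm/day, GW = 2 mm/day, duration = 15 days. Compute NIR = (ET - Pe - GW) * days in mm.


Daily deficit = ET - Pe - GW = 5 - 3 - 2 = 0 mm/day
NIR = 0 * 15 = 0 mm

0 mm


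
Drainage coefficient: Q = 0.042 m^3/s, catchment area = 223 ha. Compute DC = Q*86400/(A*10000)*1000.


DC = Q * 86400 / (A * 10000) * 1000
DC = 0.042 * 86400 / (223 * 10000) * 1000
DC = 3628800.0000 / 2230000

1.6273 mm/day


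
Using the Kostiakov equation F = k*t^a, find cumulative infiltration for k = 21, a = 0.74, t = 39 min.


F = k * t^a = 21 * 39^0.74
F = 21 * 15.044848

315.9418 mm


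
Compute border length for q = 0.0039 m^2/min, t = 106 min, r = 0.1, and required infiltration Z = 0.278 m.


L = q*t/((1+r)*Z)
L = 0.0039*106/((1+0.1)*0.278)
L = 0.4134/0.3058

1.3519 m


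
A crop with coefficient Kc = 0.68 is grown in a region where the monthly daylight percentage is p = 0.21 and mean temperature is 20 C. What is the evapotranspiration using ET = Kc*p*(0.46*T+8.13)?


ET = Kc * p * (0.46*T + 8.13)
ET = 0.68 * 0.21 * (0.46*20 + 8.13)
ET = 0.68 * 0.21 * 17.3300

2.4747 mm/day


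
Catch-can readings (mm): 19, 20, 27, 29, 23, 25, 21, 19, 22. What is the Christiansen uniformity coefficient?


mean = 22.777778 mm
MAD = 2.864198 mm
CU = (1 - 2.864198/22.777778)*100

87.4255 %


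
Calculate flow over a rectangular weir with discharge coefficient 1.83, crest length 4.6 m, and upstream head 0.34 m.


Q = C * L * H^(3/2) = 1.83 * 4.6 * 0.34^1.5 = 1.83 * 4.6 * 0.198252

1.6689 m^3/s


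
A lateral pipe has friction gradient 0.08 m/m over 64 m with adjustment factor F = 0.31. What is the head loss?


hf = J * L * F = 0.08 * 64 * 0.31 = 1.5872 m

1.5872 m


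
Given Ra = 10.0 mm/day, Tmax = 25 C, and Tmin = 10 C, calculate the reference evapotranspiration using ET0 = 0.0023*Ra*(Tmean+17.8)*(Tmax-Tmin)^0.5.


Tmean = (Tmax + Tmin)/2 = (25 + 10)/2 = 17.5
ET0 = 0.0023 * 10.0 * (17.5 + 17.8) * sqrt(25 - 10)
ET0 = 0.0023 * 10.0 * 35.3 * 3.872983

3.1445 mm/day


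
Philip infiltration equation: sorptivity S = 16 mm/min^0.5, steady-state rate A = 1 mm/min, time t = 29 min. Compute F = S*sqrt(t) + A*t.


F = S*sqrt(t) + A*t
F = 16*sqrt(29) + 1*29
F = 16*5.385165 + 29

115.1626 mm


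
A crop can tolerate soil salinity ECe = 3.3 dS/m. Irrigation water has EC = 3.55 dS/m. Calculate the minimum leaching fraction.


LR = ECiw / (5*ECe - ECiw)
LR = 3.55 / (5*3.3 - 3.55)
LR = 3.55 / 12.9500

0.2741


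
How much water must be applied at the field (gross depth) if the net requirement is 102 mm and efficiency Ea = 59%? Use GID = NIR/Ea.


Ea = 59% = 0.59
GID = NIR / Ea = 102 / 0.59 = 172.8814 mm

172.8814 mm


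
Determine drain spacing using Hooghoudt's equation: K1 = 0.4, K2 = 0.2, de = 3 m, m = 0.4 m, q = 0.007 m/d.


S^2 = 8*K2*de*m/q + 4*K1*m^2/q
S^2 = 8*0.2*3*0.4/0.007 + 4*0.4*0.4^2/0.007
S = sqrt(310.8571)

17.6311 m


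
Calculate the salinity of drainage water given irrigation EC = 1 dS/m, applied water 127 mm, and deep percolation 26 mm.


EC_dw = EC_iw * D_iw / D_dw
EC_dw = 1 * 127 / 26
EC_dw = 127 / 26

4.8846 dS/m


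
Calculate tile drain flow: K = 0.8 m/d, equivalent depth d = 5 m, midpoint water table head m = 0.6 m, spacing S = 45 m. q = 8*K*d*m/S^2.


q = 8*K*d*m/S^2
q = 8*0.8*5*0.6/45^2
q = 19.2000 / 2025

0.0095 m/d


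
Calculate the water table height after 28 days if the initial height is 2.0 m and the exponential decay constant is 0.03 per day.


m = m0 * exp(-k*t)
m = 2.0 * exp(-0.03 * 28)
m = 2.0 * exp(-0.8400)

0.8634 m


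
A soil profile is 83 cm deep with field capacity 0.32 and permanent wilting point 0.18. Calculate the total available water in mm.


AWC = (FC - PWP) * d * 10
AWC = (0.32 - 0.18) * 83 * 10
AWC = 0.1400 * 83 * 10

116.2000 mm


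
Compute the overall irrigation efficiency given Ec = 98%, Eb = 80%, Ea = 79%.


Ec = 0.98, Eb = 0.8, Ea = 0.79
E = 0.98 * 0.8 * 0.79 * 100 = 61.9360%

61.9360 %


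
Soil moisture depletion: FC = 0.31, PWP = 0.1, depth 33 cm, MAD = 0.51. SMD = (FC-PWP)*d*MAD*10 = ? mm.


SMD = (FC - PWP) * d * MAD * 10
SMD = (0.31 - 0.1) * 33 * 0.51 * 10
SMD = 0.2100 * 33 * 0.51 * 10

35.3430 mm


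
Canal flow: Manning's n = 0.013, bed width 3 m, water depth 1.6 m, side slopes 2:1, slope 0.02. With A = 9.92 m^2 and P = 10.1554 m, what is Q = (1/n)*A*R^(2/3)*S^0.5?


R = A/P = 9.92/10.1554 = 0.976820
Q = (1/0.013) * 9.92 * 0.976820^(2/3) * 0.02^0.5

106.2412 m^3/s


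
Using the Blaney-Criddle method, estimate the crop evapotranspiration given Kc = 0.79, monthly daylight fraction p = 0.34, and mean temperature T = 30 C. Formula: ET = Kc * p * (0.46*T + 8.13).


ET = Kc * p * (0.46*T + 8.13)
ET = 0.79 * 0.34 * (0.46*30 + 8.13)
ET = 0.79 * 0.34 * 21.9300

5.8904 mm/day


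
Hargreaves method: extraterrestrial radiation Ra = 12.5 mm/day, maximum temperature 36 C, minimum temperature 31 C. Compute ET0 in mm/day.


Tmean = (Tmax + Tmin)/2 = (36 + 31)/2 = 33.5
ET0 = 0.0023 * 12.5 * (33.5 + 17.8) * sqrt(36 - 31)
ET0 = 0.0023 * 12.5 * 51.3 * 2.236068

3.2979 mm/day


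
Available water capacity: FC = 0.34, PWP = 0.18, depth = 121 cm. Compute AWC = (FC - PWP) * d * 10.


AWC = (FC - PWP) * d * 10
AWC = (0.34 - 0.18) * 121 * 10
AWC = 0.1600 * 121 * 10

193.6000 mm


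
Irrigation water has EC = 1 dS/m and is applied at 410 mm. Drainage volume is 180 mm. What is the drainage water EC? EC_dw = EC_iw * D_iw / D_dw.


EC_dw = EC_iw * D_iw / D_dw
EC_dw = 1 * 410 / 180
EC_dw = 410 / 180

2.2778 dS/m


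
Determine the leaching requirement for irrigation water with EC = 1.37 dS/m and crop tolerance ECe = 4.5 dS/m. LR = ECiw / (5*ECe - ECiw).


LR = ECiw / (5*ECe - ECiw)
LR = 1.37 / (5*4.5 - 1.37)
LR = 1.37 / 21.1300

0.0648


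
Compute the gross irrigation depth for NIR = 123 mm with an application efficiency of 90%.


Ea = 90% = 0.9
GID = NIR / Ea = 123 / 0.9 = 136.6667 mm

136.6667 mm


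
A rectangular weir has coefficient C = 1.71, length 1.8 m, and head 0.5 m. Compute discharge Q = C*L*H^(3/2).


Q = C * L * H^(3/2) = 1.71 * 1.8 * 0.5^1.5 = 1.71 * 1.8 * 0.353553

1.0882 m^3/s


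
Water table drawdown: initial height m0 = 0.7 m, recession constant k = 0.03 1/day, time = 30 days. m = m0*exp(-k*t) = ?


m = m0 * exp(-k*t)
m = 0.7 * exp(-0.03 * 30)
m = 0.7 * exp(-0.9000)

0.2846 m


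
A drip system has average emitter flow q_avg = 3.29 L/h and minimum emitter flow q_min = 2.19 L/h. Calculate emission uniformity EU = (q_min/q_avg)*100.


EU = (q_min/q_avg)*100 = (2.19/3.29)*100 = 66.5653%

66.5653 %


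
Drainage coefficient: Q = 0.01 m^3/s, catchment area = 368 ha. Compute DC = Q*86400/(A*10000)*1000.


DC = Q * 86400 / (A * 10000) * 1000
DC = 0.01 * 86400 / (368 * 10000) * 1000
DC = 864000.0000 / 3680000

0.2348 mm/day


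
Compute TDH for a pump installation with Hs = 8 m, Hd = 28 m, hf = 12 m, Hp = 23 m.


TDH = Hs + Hd + hf + Hp = 8 + 28 + 12 + 23 = 71

71 m


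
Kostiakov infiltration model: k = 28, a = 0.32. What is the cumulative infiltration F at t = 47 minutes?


F = k * t^a = 28 * 47^0.32
F = 28 * 3.428241

95.9907 mm


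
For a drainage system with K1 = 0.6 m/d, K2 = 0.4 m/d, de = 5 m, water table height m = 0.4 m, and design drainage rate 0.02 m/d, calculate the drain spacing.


S^2 = 8*K2*de*m/q + 4*K1*m^2/q
S^2 = 8*0.4*5*0.4/0.02 + 4*0.6*0.4^2/0.02
S = sqrt(339.2000)

18.4174 m


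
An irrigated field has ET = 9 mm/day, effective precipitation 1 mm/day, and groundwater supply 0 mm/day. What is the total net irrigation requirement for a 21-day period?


Daily deficit = ET - Pe - GW = 9 - 1 - 0 = 8 mm/day
NIR = 8 * 21 = 168 mm

168.0000 mm


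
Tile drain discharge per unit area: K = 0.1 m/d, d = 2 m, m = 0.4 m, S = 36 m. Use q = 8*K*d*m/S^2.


q = 8*K*d*m/S^2
q = 8*0.1*2*0.4/36^2
q = 0.6400 / 1296

4.9383e-04 m/d


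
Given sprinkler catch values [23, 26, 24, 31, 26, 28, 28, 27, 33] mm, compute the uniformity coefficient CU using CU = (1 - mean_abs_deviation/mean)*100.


mean = 27.333333 mm
MAD = 2.370370 mm
CU = (1 - 2.370370/27.333333)*100

91.3279 %


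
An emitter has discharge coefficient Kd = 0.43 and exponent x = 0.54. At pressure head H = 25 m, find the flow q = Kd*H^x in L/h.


q = Kd * H^x = 0.43 * 25^0.54 = 0.43 * 5.687057

2.4454 L/h


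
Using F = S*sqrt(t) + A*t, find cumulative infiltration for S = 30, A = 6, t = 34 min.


F = S*sqrt(t) + A*t
F = 30*sqrt(34) + 6*34
F = 30*5.830952 + 204

378.9286 mm


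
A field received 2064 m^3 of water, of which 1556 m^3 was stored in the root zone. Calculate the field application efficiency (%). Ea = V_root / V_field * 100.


Ea = V_root / V_field * 100 = 1556 / 2064 * 100 = 75.3876%

75.3876 %


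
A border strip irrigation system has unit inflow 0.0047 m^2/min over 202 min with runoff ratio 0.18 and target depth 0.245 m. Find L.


L = q*t/((1+r)*Z)
L = 0.0047*202/((1+0.18)*0.245)
L = 0.9494/0.2891

3.2840 m


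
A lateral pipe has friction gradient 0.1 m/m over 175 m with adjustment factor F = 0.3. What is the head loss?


hf = J * L * F = 0.1 * 175 * 0.3 = 5.2500 m

5.2500 m


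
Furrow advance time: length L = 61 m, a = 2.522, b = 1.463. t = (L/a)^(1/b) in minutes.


t = (L/a)^(1/b)
t = (61/2.522)^(1/1.463)
t = 24.187153^(1/1.463)

8.8251 min


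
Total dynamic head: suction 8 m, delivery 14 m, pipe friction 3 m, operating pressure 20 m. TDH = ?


TDH = Hs + Hd + hf + Hp = 8 + 14 + 3 + 20 = 45

45 m


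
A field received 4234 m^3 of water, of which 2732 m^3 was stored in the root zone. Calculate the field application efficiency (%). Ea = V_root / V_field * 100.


Ea = V_root / V_field * 100 = 2732 / 4234 * 100 = 64.5253%

64.5253 %


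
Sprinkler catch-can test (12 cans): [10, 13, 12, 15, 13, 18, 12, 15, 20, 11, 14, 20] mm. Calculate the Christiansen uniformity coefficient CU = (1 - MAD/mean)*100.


mean = 14.416667 mm
MAD = 2.652778 mm
CU = (1 - 2.652778/14.416667)*100

81.5992 %


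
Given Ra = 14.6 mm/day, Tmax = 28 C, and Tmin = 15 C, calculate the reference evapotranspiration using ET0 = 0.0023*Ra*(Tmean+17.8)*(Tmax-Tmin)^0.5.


Tmean = (Tmax + Tmin)/2 = (28 + 15)/2 = 21.5
ET0 = 0.0023 * 14.6 * (21.5 + 17.8) * sqrt(28 - 15)
ET0 = 0.0023 * 14.6 * 39.3 * 3.605551

4.7582 mm/day


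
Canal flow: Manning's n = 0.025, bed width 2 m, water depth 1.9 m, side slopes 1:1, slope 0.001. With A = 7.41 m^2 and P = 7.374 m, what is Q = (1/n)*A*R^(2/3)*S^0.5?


R = A/P = 7.41/7.374 = 1.004882
Q = (1/0.025) * 7.41 * 1.004882^(2/3) * 0.001^0.5

9.4035 m^3/s


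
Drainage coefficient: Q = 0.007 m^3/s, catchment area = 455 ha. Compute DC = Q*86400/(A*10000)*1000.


DC = Q * 86400 / (A * 10000) * 1000
DC = 0.007 * 86400 / (455 * 10000) * 1000
DC = 604800.0000 / 4550000

0.1329 mm/day


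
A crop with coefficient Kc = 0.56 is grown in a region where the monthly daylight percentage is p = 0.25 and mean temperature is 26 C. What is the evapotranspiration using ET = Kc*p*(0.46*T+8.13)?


ET = Kc * p * (0.46*T + 8.13)
ET = 0.56 * 0.25 * (0.46*26 + 8.13)
ET = 0.56 * 0.25 * 20.0900

2.8126 mm/day


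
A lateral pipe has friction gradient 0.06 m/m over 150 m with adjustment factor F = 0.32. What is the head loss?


hf = J * L * F = 0.06 * 150 * 0.32 = 2.8800 m

2.8800 m


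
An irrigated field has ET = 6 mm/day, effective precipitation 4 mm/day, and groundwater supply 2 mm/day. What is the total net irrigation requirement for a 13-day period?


Daily deficit = ET - Pe - GW = 6 - 4 - 2 = 0 mm/day
NIR = 0 * 13 = 0 mm

0 mm


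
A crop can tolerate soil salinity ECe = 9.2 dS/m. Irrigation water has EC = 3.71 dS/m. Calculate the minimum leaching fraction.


LR = ECiw / (5*ECe - ECiw)
LR = 3.71 / (5*9.2 - 3.71)
LR = 3.71 / 42.2900

0.0877


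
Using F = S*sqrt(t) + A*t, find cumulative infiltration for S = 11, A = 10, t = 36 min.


F = S*sqrt(t) + A*t
F = 11*sqrt(36) + 10*36
F = 11*6.000000 + 360

426.0000 mm


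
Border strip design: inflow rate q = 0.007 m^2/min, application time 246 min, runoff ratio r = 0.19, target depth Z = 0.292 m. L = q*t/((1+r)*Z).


L = q*t/((1+r)*Z)
L = 0.007*246/((1+0.19)*0.292)
L = 1.722/0.34748

4.9557 m


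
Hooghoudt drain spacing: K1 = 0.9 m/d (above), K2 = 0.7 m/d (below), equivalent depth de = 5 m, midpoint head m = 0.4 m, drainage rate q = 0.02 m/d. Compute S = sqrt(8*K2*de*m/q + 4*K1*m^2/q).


S^2 = 8*K2*de*m/q + 4*K1*m^2/q
S^2 = 8*0.7*5*0.4/0.02 + 4*0.9*0.4^2/0.02
S = sqrt(588.8000)

24.2652 m


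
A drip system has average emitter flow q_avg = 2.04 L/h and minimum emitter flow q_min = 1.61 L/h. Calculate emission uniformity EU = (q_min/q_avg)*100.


EU = (q_min/q_avg)*100 = (1.61/2.04)*100 = 78.9216%

78.9216 %


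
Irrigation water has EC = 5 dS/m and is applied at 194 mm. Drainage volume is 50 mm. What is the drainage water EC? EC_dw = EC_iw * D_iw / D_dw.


EC_dw = EC_iw * D_iw / D_dw
EC_dw = 5 * 194 / 50
EC_dw = 970 / 50

19.4000 dS/m


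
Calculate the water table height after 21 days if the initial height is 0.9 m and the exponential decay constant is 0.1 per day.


m = m0 * exp(-k*t)
m = 0.9 * exp(-0.1 * 21)
m = 0.9 * exp(-2.1000)

0.1102 m


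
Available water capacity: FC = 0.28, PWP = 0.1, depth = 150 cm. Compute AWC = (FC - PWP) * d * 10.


AWC = (FC - PWP) * d * 10
AWC = (0.28 - 0.1) * 150 * 10
AWC = 0.1800 * 150 * 10

270.0000 mm


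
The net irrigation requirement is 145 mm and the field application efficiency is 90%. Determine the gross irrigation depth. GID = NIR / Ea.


Ea = 90% = 0.9
GID = NIR / Ea = 145 / 0.9 = 161.1111 mm

161.1111 mm


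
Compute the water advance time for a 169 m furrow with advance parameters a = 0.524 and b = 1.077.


t = (L/a)^(1/b)
t = (169/0.524)^(1/1.077)
t = 322.519084^(1/1.077)

213.4059 min


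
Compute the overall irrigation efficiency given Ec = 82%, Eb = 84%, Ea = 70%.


Ec = 0.82, Eb = 0.84, Ea = 0.7
E = 0.82 * 0.84 * 0.7 * 100 = 48.2160%

48.2160 %


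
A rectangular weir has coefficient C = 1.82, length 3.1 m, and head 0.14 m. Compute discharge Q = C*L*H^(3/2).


Q = C * L * H^(3/2) = 1.82 * 3.1 * 0.14^1.5 = 1.82 * 3.1 * 0.052383

0.2955 m^3/s


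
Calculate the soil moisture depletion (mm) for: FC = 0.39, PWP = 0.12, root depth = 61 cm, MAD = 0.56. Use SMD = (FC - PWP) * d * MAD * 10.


SMD = (FC - PWP) * d * MAD * 10
SMD = (0.39 - 0.12) * 61 * 0.56 * 10
SMD = 0.2700 * 61 * 0.56 * 10

92.2320 mm


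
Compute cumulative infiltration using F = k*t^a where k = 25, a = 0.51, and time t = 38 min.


F = k * t^a = 25 * 38^0.51
F = 25 * 6.392778

159.8194 mm


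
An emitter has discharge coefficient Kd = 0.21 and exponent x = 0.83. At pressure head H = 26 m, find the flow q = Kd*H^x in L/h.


q = Kd * H^x = 0.21 * 26^0.83 = 0.21 * 14.942659

3.1380 L/h


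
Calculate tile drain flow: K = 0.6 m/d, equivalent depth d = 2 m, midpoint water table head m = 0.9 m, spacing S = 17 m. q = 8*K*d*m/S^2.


q = 8*K*d*m/S^2
q = 8*0.6*2*0.9/17^2
q = 8.6400 / 289

0.0299 m/d


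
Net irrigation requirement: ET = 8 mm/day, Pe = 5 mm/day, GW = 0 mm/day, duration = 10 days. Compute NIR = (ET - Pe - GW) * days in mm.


Daily deficit = ET - Pe - GW = 8 - 5 - 0 = 3 mm/day
NIR = 3 * 10 = 30 mm

30.0000 mm


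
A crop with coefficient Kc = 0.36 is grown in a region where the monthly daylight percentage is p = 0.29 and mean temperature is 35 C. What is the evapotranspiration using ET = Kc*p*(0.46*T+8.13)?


ET = Kc * p * (0.46*T + 8.13)
ET = 0.36 * 0.29 * (0.46*35 + 8.13)
ET = 0.36 * 0.29 * 24.2300

2.5296 mm/day


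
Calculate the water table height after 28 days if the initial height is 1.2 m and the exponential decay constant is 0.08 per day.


m = m0 * exp(-k*t)
m = 1.2 * exp(-0.08 * 28)
m = 1.2 * exp(-2.2400)

0.1278 m


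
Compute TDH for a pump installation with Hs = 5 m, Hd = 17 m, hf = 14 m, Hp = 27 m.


TDH = Hs + Hd + hf + Hp = 5 + 17 + 14 + 27 = 63

63 m
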